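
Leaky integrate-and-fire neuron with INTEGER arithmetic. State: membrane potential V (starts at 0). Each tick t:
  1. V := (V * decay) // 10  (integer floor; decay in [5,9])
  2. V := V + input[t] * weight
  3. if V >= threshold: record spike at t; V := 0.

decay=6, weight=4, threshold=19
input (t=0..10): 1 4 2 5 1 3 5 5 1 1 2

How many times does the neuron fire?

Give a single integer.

Answer: 3

Derivation:
t=0: input=1 -> V=4
t=1: input=4 -> V=18
t=2: input=2 -> V=18
t=3: input=5 -> V=0 FIRE
t=4: input=1 -> V=4
t=5: input=3 -> V=14
t=6: input=5 -> V=0 FIRE
t=7: input=5 -> V=0 FIRE
t=8: input=1 -> V=4
t=9: input=1 -> V=6
t=10: input=2 -> V=11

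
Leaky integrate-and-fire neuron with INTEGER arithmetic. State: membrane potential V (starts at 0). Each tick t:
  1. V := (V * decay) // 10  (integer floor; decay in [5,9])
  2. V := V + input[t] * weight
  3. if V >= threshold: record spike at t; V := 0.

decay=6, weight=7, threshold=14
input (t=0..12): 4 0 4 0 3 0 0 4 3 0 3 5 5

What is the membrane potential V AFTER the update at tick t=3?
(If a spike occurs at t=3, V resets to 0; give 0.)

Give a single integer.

t=0: input=4 -> V=0 FIRE
t=1: input=0 -> V=0
t=2: input=4 -> V=0 FIRE
t=3: input=0 -> V=0
t=4: input=3 -> V=0 FIRE
t=5: input=0 -> V=0
t=6: input=0 -> V=0
t=7: input=4 -> V=0 FIRE
t=8: input=3 -> V=0 FIRE
t=9: input=0 -> V=0
t=10: input=3 -> V=0 FIRE
t=11: input=5 -> V=0 FIRE
t=12: input=5 -> V=0 FIRE

Answer: 0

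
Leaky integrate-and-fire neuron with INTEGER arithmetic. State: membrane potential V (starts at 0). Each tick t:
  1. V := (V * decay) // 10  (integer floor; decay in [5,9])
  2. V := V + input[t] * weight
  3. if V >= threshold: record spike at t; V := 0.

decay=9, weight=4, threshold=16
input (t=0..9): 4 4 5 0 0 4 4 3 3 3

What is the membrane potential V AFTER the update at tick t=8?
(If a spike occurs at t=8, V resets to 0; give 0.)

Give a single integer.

t=0: input=4 -> V=0 FIRE
t=1: input=4 -> V=0 FIRE
t=2: input=5 -> V=0 FIRE
t=3: input=0 -> V=0
t=4: input=0 -> V=0
t=5: input=4 -> V=0 FIRE
t=6: input=4 -> V=0 FIRE
t=7: input=3 -> V=12
t=8: input=3 -> V=0 FIRE
t=9: input=3 -> V=12

Answer: 0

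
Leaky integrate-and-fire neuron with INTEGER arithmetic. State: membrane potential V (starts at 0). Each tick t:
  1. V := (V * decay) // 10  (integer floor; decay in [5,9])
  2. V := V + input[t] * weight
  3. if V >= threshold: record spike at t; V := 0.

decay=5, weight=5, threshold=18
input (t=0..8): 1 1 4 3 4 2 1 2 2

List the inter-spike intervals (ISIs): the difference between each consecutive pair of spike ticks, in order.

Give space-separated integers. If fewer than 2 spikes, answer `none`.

t=0: input=1 -> V=5
t=1: input=1 -> V=7
t=2: input=4 -> V=0 FIRE
t=3: input=3 -> V=15
t=4: input=4 -> V=0 FIRE
t=5: input=2 -> V=10
t=6: input=1 -> V=10
t=7: input=2 -> V=15
t=8: input=2 -> V=17

Answer: 2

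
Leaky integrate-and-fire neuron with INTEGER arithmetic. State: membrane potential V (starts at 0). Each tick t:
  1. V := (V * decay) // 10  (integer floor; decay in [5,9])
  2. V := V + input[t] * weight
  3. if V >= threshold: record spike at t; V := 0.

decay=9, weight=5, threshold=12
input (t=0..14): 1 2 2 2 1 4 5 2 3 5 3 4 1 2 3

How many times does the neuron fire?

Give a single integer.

t=0: input=1 -> V=5
t=1: input=2 -> V=0 FIRE
t=2: input=2 -> V=10
t=3: input=2 -> V=0 FIRE
t=4: input=1 -> V=5
t=5: input=4 -> V=0 FIRE
t=6: input=5 -> V=0 FIRE
t=7: input=2 -> V=10
t=8: input=3 -> V=0 FIRE
t=9: input=5 -> V=0 FIRE
t=10: input=3 -> V=0 FIRE
t=11: input=4 -> V=0 FIRE
t=12: input=1 -> V=5
t=13: input=2 -> V=0 FIRE
t=14: input=3 -> V=0 FIRE

Answer: 10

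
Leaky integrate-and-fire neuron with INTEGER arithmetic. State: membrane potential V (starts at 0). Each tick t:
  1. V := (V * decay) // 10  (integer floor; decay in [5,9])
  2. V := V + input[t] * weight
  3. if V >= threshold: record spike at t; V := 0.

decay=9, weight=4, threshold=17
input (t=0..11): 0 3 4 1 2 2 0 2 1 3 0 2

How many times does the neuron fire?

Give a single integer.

t=0: input=0 -> V=0
t=1: input=3 -> V=12
t=2: input=4 -> V=0 FIRE
t=3: input=1 -> V=4
t=4: input=2 -> V=11
t=5: input=2 -> V=0 FIRE
t=6: input=0 -> V=0
t=7: input=2 -> V=8
t=8: input=1 -> V=11
t=9: input=3 -> V=0 FIRE
t=10: input=0 -> V=0
t=11: input=2 -> V=8

Answer: 3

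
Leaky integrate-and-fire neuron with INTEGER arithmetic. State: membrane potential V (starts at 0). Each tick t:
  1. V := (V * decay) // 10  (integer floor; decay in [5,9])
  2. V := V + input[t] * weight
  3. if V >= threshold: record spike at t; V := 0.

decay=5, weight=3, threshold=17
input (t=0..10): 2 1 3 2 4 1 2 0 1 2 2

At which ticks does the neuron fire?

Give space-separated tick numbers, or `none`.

t=0: input=2 -> V=6
t=1: input=1 -> V=6
t=2: input=3 -> V=12
t=3: input=2 -> V=12
t=4: input=4 -> V=0 FIRE
t=5: input=1 -> V=3
t=6: input=2 -> V=7
t=7: input=0 -> V=3
t=8: input=1 -> V=4
t=9: input=2 -> V=8
t=10: input=2 -> V=10

Answer: 4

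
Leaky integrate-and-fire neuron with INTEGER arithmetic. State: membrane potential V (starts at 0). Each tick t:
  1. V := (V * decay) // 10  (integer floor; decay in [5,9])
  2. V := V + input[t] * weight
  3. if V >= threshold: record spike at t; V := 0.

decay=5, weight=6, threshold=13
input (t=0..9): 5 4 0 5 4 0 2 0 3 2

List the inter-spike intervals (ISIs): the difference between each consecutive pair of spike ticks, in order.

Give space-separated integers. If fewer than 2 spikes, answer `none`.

t=0: input=5 -> V=0 FIRE
t=1: input=4 -> V=0 FIRE
t=2: input=0 -> V=0
t=3: input=5 -> V=0 FIRE
t=4: input=4 -> V=0 FIRE
t=5: input=0 -> V=0
t=6: input=2 -> V=12
t=7: input=0 -> V=6
t=8: input=3 -> V=0 FIRE
t=9: input=2 -> V=12

Answer: 1 2 1 4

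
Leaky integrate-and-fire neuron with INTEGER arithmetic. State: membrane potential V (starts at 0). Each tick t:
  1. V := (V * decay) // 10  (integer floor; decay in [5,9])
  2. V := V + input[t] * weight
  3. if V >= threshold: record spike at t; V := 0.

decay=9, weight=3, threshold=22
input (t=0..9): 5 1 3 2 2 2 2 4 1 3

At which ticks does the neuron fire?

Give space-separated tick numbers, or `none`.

t=0: input=5 -> V=15
t=1: input=1 -> V=16
t=2: input=3 -> V=0 FIRE
t=3: input=2 -> V=6
t=4: input=2 -> V=11
t=5: input=2 -> V=15
t=6: input=2 -> V=19
t=7: input=4 -> V=0 FIRE
t=8: input=1 -> V=3
t=9: input=3 -> V=11

Answer: 2 7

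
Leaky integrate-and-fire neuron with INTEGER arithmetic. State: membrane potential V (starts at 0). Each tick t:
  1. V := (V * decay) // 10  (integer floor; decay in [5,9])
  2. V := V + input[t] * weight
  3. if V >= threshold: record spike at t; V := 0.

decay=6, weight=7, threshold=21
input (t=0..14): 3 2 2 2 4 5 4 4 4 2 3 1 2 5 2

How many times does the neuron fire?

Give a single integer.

t=0: input=3 -> V=0 FIRE
t=1: input=2 -> V=14
t=2: input=2 -> V=0 FIRE
t=3: input=2 -> V=14
t=4: input=4 -> V=0 FIRE
t=5: input=5 -> V=0 FIRE
t=6: input=4 -> V=0 FIRE
t=7: input=4 -> V=0 FIRE
t=8: input=4 -> V=0 FIRE
t=9: input=2 -> V=14
t=10: input=3 -> V=0 FIRE
t=11: input=1 -> V=7
t=12: input=2 -> V=18
t=13: input=5 -> V=0 FIRE
t=14: input=2 -> V=14

Answer: 9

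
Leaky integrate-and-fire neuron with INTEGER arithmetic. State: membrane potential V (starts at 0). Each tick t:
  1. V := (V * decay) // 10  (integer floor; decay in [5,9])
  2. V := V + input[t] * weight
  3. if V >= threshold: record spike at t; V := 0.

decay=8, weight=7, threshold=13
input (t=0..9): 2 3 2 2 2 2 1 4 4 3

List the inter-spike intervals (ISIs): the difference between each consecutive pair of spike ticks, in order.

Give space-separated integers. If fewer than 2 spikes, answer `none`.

t=0: input=2 -> V=0 FIRE
t=1: input=3 -> V=0 FIRE
t=2: input=2 -> V=0 FIRE
t=3: input=2 -> V=0 FIRE
t=4: input=2 -> V=0 FIRE
t=5: input=2 -> V=0 FIRE
t=6: input=1 -> V=7
t=7: input=4 -> V=0 FIRE
t=8: input=4 -> V=0 FIRE
t=9: input=3 -> V=0 FIRE

Answer: 1 1 1 1 1 2 1 1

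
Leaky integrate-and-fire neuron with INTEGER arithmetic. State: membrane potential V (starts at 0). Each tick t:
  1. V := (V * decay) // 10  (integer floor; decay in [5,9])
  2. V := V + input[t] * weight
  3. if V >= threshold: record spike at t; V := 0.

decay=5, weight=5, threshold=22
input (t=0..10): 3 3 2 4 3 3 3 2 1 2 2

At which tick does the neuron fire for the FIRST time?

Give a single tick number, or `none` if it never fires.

Answer: 1

Derivation:
t=0: input=3 -> V=15
t=1: input=3 -> V=0 FIRE
t=2: input=2 -> V=10
t=3: input=4 -> V=0 FIRE
t=4: input=3 -> V=15
t=5: input=3 -> V=0 FIRE
t=6: input=3 -> V=15
t=7: input=2 -> V=17
t=8: input=1 -> V=13
t=9: input=2 -> V=16
t=10: input=2 -> V=18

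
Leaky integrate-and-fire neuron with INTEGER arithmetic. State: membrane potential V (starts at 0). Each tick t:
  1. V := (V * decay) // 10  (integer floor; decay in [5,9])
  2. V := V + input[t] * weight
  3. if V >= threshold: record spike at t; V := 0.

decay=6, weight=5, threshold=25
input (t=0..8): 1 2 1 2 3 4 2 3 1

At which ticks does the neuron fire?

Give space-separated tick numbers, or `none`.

Answer: 4 7

Derivation:
t=0: input=1 -> V=5
t=1: input=2 -> V=13
t=2: input=1 -> V=12
t=3: input=2 -> V=17
t=4: input=3 -> V=0 FIRE
t=5: input=4 -> V=20
t=6: input=2 -> V=22
t=7: input=3 -> V=0 FIRE
t=8: input=1 -> V=5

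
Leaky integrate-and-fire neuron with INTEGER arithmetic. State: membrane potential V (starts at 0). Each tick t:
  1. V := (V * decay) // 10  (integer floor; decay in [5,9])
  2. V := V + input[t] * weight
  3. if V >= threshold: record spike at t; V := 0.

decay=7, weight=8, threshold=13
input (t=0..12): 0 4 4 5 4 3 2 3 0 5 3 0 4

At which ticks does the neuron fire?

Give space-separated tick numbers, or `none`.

Answer: 1 2 3 4 5 6 7 9 10 12

Derivation:
t=0: input=0 -> V=0
t=1: input=4 -> V=0 FIRE
t=2: input=4 -> V=0 FIRE
t=3: input=5 -> V=0 FIRE
t=4: input=4 -> V=0 FIRE
t=5: input=3 -> V=0 FIRE
t=6: input=2 -> V=0 FIRE
t=7: input=3 -> V=0 FIRE
t=8: input=0 -> V=0
t=9: input=5 -> V=0 FIRE
t=10: input=3 -> V=0 FIRE
t=11: input=0 -> V=0
t=12: input=4 -> V=0 FIRE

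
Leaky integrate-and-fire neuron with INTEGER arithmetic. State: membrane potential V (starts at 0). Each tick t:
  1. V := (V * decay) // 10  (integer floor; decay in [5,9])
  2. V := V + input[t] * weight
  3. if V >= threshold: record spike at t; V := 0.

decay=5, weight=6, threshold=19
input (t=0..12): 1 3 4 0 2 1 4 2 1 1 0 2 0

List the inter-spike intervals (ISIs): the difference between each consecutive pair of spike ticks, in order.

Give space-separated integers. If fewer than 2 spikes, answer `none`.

t=0: input=1 -> V=6
t=1: input=3 -> V=0 FIRE
t=2: input=4 -> V=0 FIRE
t=3: input=0 -> V=0
t=4: input=2 -> V=12
t=5: input=1 -> V=12
t=6: input=4 -> V=0 FIRE
t=7: input=2 -> V=12
t=8: input=1 -> V=12
t=9: input=1 -> V=12
t=10: input=0 -> V=6
t=11: input=2 -> V=15
t=12: input=0 -> V=7

Answer: 1 4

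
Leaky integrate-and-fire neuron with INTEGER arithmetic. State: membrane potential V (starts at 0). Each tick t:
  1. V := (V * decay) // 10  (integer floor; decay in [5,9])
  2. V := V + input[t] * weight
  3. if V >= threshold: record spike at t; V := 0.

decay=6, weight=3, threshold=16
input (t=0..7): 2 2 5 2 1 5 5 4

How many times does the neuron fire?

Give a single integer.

t=0: input=2 -> V=6
t=1: input=2 -> V=9
t=2: input=5 -> V=0 FIRE
t=3: input=2 -> V=6
t=4: input=1 -> V=6
t=5: input=5 -> V=0 FIRE
t=6: input=5 -> V=15
t=7: input=4 -> V=0 FIRE

Answer: 3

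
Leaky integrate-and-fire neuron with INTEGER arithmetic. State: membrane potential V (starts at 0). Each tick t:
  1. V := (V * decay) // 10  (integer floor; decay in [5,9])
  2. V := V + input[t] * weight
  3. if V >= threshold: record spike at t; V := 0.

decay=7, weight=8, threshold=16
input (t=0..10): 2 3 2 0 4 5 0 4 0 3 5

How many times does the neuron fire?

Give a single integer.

Answer: 8

Derivation:
t=0: input=2 -> V=0 FIRE
t=1: input=3 -> V=0 FIRE
t=2: input=2 -> V=0 FIRE
t=3: input=0 -> V=0
t=4: input=4 -> V=0 FIRE
t=5: input=5 -> V=0 FIRE
t=6: input=0 -> V=0
t=7: input=4 -> V=0 FIRE
t=8: input=0 -> V=0
t=9: input=3 -> V=0 FIRE
t=10: input=5 -> V=0 FIRE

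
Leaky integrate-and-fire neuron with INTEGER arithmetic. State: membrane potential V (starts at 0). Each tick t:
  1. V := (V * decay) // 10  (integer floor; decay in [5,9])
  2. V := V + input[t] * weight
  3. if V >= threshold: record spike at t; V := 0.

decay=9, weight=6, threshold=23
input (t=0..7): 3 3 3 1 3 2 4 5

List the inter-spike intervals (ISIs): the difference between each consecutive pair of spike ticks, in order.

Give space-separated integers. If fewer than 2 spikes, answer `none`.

Answer: 3 2 1

Derivation:
t=0: input=3 -> V=18
t=1: input=3 -> V=0 FIRE
t=2: input=3 -> V=18
t=3: input=1 -> V=22
t=4: input=3 -> V=0 FIRE
t=5: input=2 -> V=12
t=6: input=4 -> V=0 FIRE
t=7: input=5 -> V=0 FIRE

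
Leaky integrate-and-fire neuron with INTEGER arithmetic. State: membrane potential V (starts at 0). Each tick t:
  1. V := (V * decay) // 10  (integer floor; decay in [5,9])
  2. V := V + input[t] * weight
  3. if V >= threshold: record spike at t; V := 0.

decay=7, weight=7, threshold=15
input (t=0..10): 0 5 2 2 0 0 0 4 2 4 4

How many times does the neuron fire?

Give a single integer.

Answer: 5

Derivation:
t=0: input=0 -> V=0
t=1: input=5 -> V=0 FIRE
t=2: input=2 -> V=14
t=3: input=2 -> V=0 FIRE
t=4: input=0 -> V=0
t=5: input=0 -> V=0
t=6: input=0 -> V=0
t=7: input=4 -> V=0 FIRE
t=8: input=2 -> V=14
t=9: input=4 -> V=0 FIRE
t=10: input=4 -> V=0 FIRE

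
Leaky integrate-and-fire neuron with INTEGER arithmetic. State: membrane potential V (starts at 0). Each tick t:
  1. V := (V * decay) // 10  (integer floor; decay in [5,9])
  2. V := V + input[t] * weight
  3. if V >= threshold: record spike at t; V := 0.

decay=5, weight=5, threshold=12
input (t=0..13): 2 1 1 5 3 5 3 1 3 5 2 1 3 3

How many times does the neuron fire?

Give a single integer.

Answer: 8

Derivation:
t=0: input=2 -> V=10
t=1: input=1 -> V=10
t=2: input=1 -> V=10
t=3: input=5 -> V=0 FIRE
t=4: input=3 -> V=0 FIRE
t=5: input=5 -> V=0 FIRE
t=6: input=3 -> V=0 FIRE
t=7: input=1 -> V=5
t=8: input=3 -> V=0 FIRE
t=9: input=5 -> V=0 FIRE
t=10: input=2 -> V=10
t=11: input=1 -> V=10
t=12: input=3 -> V=0 FIRE
t=13: input=3 -> V=0 FIRE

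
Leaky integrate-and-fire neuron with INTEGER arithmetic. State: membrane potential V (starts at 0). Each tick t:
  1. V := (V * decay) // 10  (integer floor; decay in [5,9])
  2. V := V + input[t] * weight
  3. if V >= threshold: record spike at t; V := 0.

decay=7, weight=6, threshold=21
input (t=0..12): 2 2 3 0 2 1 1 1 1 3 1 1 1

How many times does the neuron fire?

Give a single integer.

t=0: input=2 -> V=12
t=1: input=2 -> V=20
t=2: input=3 -> V=0 FIRE
t=3: input=0 -> V=0
t=4: input=2 -> V=12
t=5: input=1 -> V=14
t=6: input=1 -> V=15
t=7: input=1 -> V=16
t=8: input=1 -> V=17
t=9: input=3 -> V=0 FIRE
t=10: input=1 -> V=6
t=11: input=1 -> V=10
t=12: input=1 -> V=13

Answer: 2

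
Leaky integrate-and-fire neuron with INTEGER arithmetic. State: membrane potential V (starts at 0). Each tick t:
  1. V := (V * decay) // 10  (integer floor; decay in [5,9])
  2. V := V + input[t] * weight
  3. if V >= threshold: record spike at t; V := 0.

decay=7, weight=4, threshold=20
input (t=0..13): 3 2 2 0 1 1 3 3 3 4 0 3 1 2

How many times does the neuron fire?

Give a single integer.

t=0: input=3 -> V=12
t=1: input=2 -> V=16
t=2: input=2 -> V=19
t=3: input=0 -> V=13
t=4: input=1 -> V=13
t=5: input=1 -> V=13
t=6: input=3 -> V=0 FIRE
t=7: input=3 -> V=12
t=8: input=3 -> V=0 FIRE
t=9: input=4 -> V=16
t=10: input=0 -> V=11
t=11: input=3 -> V=19
t=12: input=1 -> V=17
t=13: input=2 -> V=19

Answer: 2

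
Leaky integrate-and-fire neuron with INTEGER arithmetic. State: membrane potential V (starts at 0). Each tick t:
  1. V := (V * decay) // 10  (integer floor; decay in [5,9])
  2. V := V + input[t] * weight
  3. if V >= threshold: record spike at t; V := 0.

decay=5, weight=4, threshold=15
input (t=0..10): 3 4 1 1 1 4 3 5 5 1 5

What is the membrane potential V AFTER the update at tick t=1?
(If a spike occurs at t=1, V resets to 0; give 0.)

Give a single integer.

t=0: input=3 -> V=12
t=1: input=4 -> V=0 FIRE
t=2: input=1 -> V=4
t=3: input=1 -> V=6
t=4: input=1 -> V=7
t=5: input=4 -> V=0 FIRE
t=6: input=3 -> V=12
t=7: input=5 -> V=0 FIRE
t=8: input=5 -> V=0 FIRE
t=9: input=1 -> V=4
t=10: input=5 -> V=0 FIRE

Answer: 0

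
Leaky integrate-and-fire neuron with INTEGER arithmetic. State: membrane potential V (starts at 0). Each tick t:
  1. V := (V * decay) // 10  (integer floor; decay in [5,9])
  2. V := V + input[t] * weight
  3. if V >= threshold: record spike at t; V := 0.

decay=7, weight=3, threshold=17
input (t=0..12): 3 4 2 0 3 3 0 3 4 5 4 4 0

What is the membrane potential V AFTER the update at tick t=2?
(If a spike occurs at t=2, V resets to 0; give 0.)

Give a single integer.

t=0: input=3 -> V=9
t=1: input=4 -> V=0 FIRE
t=2: input=2 -> V=6
t=3: input=0 -> V=4
t=4: input=3 -> V=11
t=5: input=3 -> V=16
t=6: input=0 -> V=11
t=7: input=3 -> V=16
t=8: input=4 -> V=0 FIRE
t=9: input=5 -> V=15
t=10: input=4 -> V=0 FIRE
t=11: input=4 -> V=12
t=12: input=0 -> V=8

Answer: 6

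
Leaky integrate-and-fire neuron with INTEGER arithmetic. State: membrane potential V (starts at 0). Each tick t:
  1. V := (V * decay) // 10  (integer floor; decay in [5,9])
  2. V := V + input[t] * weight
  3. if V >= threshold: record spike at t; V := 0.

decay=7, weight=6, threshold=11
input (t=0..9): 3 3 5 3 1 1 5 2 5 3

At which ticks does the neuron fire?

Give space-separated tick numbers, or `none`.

t=0: input=3 -> V=0 FIRE
t=1: input=3 -> V=0 FIRE
t=2: input=5 -> V=0 FIRE
t=3: input=3 -> V=0 FIRE
t=4: input=1 -> V=6
t=5: input=1 -> V=10
t=6: input=5 -> V=0 FIRE
t=7: input=2 -> V=0 FIRE
t=8: input=5 -> V=0 FIRE
t=9: input=3 -> V=0 FIRE

Answer: 0 1 2 3 6 7 8 9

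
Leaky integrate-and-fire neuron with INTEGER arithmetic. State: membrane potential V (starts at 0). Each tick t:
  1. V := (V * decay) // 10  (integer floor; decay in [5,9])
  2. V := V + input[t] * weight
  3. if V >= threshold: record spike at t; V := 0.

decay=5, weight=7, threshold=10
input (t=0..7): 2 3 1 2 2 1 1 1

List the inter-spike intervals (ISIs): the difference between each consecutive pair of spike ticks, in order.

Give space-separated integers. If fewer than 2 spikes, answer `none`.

Answer: 1 2 1 2

Derivation:
t=0: input=2 -> V=0 FIRE
t=1: input=3 -> V=0 FIRE
t=2: input=1 -> V=7
t=3: input=2 -> V=0 FIRE
t=4: input=2 -> V=0 FIRE
t=5: input=1 -> V=7
t=6: input=1 -> V=0 FIRE
t=7: input=1 -> V=7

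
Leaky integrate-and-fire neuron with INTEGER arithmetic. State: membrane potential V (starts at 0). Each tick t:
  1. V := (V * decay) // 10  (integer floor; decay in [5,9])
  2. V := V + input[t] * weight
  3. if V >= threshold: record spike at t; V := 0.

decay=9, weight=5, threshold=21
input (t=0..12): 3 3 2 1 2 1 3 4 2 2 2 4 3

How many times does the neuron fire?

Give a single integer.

t=0: input=3 -> V=15
t=1: input=3 -> V=0 FIRE
t=2: input=2 -> V=10
t=3: input=1 -> V=14
t=4: input=2 -> V=0 FIRE
t=5: input=1 -> V=5
t=6: input=3 -> V=19
t=7: input=4 -> V=0 FIRE
t=8: input=2 -> V=10
t=9: input=2 -> V=19
t=10: input=2 -> V=0 FIRE
t=11: input=4 -> V=20
t=12: input=3 -> V=0 FIRE

Answer: 5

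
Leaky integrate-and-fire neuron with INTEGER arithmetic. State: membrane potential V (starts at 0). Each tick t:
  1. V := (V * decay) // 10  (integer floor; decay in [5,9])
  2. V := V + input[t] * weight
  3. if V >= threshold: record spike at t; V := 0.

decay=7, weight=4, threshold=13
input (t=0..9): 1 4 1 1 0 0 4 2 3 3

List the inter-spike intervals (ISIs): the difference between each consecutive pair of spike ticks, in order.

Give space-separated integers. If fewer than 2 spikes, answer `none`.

t=0: input=1 -> V=4
t=1: input=4 -> V=0 FIRE
t=2: input=1 -> V=4
t=3: input=1 -> V=6
t=4: input=0 -> V=4
t=5: input=0 -> V=2
t=6: input=4 -> V=0 FIRE
t=7: input=2 -> V=8
t=8: input=3 -> V=0 FIRE
t=9: input=3 -> V=12

Answer: 5 2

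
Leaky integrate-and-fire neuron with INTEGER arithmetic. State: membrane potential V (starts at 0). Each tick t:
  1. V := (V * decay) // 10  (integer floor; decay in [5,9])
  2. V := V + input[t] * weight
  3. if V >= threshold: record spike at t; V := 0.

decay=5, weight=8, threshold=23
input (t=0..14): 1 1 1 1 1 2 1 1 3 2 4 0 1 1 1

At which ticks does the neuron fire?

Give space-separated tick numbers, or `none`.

Answer: 5 8 10

Derivation:
t=0: input=1 -> V=8
t=1: input=1 -> V=12
t=2: input=1 -> V=14
t=3: input=1 -> V=15
t=4: input=1 -> V=15
t=5: input=2 -> V=0 FIRE
t=6: input=1 -> V=8
t=7: input=1 -> V=12
t=8: input=3 -> V=0 FIRE
t=9: input=2 -> V=16
t=10: input=4 -> V=0 FIRE
t=11: input=0 -> V=0
t=12: input=1 -> V=8
t=13: input=1 -> V=12
t=14: input=1 -> V=14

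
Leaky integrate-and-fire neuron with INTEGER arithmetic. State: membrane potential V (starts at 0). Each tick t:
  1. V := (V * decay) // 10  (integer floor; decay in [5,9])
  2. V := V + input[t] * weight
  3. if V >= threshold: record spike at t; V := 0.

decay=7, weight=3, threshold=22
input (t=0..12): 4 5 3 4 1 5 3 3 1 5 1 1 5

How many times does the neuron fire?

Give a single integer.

Answer: 3

Derivation:
t=0: input=4 -> V=12
t=1: input=5 -> V=0 FIRE
t=2: input=3 -> V=9
t=3: input=4 -> V=18
t=4: input=1 -> V=15
t=5: input=5 -> V=0 FIRE
t=6: input=3 -> V=9
t=7: input=3 -> V=15
t=8: input=1 -> V=13
t=9: input=5 -> V=0 FIRE
t=10: input=1 -> V=3
t=11: input=1 -> V=5
t=12: input=5 -> V=18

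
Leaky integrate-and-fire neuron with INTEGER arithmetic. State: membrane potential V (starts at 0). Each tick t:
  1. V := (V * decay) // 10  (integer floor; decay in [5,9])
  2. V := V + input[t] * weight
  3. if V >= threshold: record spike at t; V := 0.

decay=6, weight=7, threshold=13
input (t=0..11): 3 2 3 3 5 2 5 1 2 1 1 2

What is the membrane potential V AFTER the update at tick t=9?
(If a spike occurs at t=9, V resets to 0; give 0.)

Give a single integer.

t=0: input=3 -> V=0 FIRE
t=1: input=2 -> V=0 FIRE
t=2: input=3 -> V=0 FIRE
t=3: input=3 -> V=0 FIRE
t=4: input=5 -> V=0 FIRE
t=5: input=2 -> V=0 FIRE
t=6: input=5 -> V=0 FIRE
t=7: input=1 -> V=7
t=8: input=2 -> V=0 FIRE
t=9: input=1 -> V=7
t=10: input=1 -> V=11
t=11: input=2 -> V=0 FIRE

Answer: 7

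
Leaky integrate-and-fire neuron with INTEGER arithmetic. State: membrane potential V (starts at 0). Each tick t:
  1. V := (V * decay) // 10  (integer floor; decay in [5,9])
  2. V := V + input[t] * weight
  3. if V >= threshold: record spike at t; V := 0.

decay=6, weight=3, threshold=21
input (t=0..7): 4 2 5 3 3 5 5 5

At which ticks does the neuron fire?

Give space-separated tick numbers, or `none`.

Answer: 2 5 7

Derivation:
t=0: input=4 -> V=12
t=1: input=2 -> V=13
t=2: input=5 -> V=0 FIRE
t=3: input=3 -> V=9
t=4: input=3 -> V=14
t=5: input=5 -> V=0 FIRE
t=6: input=5 -> V=15
t=7: input=5 -> V=0 FIRE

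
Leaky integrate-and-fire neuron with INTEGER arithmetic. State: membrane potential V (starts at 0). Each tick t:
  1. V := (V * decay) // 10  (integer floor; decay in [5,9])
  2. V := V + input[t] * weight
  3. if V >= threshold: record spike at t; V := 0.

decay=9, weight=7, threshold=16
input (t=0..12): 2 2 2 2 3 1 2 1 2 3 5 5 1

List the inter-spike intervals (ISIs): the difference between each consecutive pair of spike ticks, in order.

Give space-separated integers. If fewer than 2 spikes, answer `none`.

Answer: 2 1 2 2 1 1 1

Derivation:
t=0: input=2 -> V=14
t=1: input=2 -> V=0 FIRE
t=2: input=2 -> V=14
t=3: input=2 -> V=0 FIRE
t=4: input=3 -> V=0 FIRE
t=5: input=1 -> V=7
t=6: input=2 -> V=0 FIRE
t=7: input=1 -> V=7
t=8: input=2 -> V=0 FIRE
t=9: input=3 -> V=0 FIRE
t=10: input=5 -> V=0 FIRE
t=11: input=5 -> V=0 FIRE
t=12: input=1 -> V=7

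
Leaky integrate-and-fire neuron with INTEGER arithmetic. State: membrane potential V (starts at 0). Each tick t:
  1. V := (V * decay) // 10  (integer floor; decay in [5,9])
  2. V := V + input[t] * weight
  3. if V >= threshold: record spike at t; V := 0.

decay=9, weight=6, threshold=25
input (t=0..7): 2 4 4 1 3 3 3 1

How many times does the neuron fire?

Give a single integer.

t=0: input=2 -> V=12
t=1: input=4 -> V=0 FIRE
t=2: input=4 -> V=24
t=3: input=1 -> V=0 FIRE
t=4: input=3 -> V=18
t=5: input=3 -> V=0 FIRE
t=6: input=3 -> V=18
t=7: input=1 -> V=22

Answer: 3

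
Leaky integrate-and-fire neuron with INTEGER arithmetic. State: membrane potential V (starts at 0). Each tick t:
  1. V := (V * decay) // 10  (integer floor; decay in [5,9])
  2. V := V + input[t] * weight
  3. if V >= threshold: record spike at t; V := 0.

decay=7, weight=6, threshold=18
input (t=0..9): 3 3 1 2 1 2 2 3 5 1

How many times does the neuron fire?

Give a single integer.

t=0: input=3 -> V=0 FIRE
t=1: input=3 -> V=0 FIRE
t=2: input=1 -> V=6
t=3: input=2 -> V=16
t=4: input=1 -> V=17
t=5: input=2 -> V=0 FIRE
t=6: input=2 -> V=12
t=7: input=3 -> V=0 FIRE
t=8: input=5 -> V=0 FIRE
t=9: input=1 -> V=6

Answer: 5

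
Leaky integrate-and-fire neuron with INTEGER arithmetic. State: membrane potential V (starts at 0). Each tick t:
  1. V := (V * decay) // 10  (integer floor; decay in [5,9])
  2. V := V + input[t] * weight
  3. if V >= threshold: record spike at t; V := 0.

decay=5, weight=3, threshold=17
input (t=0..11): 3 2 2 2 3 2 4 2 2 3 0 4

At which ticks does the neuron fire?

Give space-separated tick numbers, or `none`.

Answer: 6

Derivation:
t=0: input=3 -> V=9
t=1: input=2 -> V=10
t=2: input=2 -> V=11
t=3: input=2 -> V=11
t=4: input=3 -> V=14
t=5: input=2 -> V=13
t=6: input=4 -> V=0 FIRE
t=7: input=2 -> V=6
t=8: input=2 -> V=9
t=9: input=3 -> V=13
t=10: input=0 -> V=6
t=11: input=4 -> V=15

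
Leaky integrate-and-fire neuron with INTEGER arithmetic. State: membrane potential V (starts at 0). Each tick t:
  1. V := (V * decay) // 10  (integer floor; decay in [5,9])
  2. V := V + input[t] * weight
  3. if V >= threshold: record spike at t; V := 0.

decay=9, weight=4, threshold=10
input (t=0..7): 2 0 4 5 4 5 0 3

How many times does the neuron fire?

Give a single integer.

t=0: input=2 -> V=8
t=1: input=0 -> V=7
t=2: input=4 -> V=0 FIRE
t=3: input=5 -> V=0 FIRE
t=4: input=4 -> V=0 FIRE
t=5: input=5 -> V=0 FIRE
t=6: input=0 -> V=0
t=7: input=3 -> V=0 FIRE

Answer: 5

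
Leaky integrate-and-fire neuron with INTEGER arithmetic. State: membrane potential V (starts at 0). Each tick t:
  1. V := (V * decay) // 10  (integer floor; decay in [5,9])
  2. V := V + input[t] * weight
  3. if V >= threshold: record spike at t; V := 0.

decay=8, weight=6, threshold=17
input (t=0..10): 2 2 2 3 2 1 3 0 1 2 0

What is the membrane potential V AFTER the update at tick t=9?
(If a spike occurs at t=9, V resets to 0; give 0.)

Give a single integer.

t=0: input=2 -> V=12
t=1: input=2 -> V=0 FIRE
t=2: input=2 -> V=12
t=3: input=3 -> V=0 FIRE
t=4: input=2 -> V=12
t=5: input=1 -> V=15
t=6: input=3 -> V=0 FIRE
t=7: input=0 -> V=0
t=8: input=1 -> V=6
t=9: input=2 -> V=16
t=10: input=0 -> V=12

Answer: 16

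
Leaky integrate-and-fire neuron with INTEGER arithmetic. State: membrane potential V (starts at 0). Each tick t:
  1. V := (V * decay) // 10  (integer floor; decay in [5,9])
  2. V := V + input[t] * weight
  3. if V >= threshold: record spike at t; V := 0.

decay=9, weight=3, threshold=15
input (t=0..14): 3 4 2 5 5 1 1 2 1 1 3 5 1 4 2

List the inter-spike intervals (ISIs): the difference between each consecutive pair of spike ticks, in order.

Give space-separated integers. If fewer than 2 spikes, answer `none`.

t=0: input=3 -> V=9
t=1: input=4 -> V=0 FIRE
t=2: input=2 -> V=6
t=3: input=5 -> V=0 FIRE
t=4: input=5 -> V=0 FIRE
t=5: input=1 -> V=3
t=6: input=1 -> V=5
t=7: input=2 -> V=10
t=8: input=1 -> V=12
t=9: input=1 -> V=13
t=10: input=3 -> V=0 FIRE
t=11: input=5 -> V=0 FIRE
t=12: input=1 -> V=3
t=13: input=4 -> V=14
t=14: input=2 -> V=0 FIRE

Answer: 2 1 6 1 3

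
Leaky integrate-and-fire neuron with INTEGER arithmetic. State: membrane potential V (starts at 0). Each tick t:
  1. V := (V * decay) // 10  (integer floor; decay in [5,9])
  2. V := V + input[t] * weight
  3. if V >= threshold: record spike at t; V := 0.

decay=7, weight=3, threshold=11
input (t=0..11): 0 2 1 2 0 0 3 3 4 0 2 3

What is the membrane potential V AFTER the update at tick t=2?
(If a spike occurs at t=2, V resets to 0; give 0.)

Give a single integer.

t=0: input=0 -> V=0
t=1: input=2 -> V=6
t=2: input=1 -> V=7
t=3: input=2 -> V=10
t=4: input=0 -> V=7
t=5: input=0 -> V=4
t=6: input=3 -> V=0 FIRE
t=7: input=3 -> V=9
t=8: input=4 -> V=0 FIRE
t=9: input=0 -> V=0
t=10: input=2 -> V=6
t=11: input=3 -> V=0 FIRE

Answer: 7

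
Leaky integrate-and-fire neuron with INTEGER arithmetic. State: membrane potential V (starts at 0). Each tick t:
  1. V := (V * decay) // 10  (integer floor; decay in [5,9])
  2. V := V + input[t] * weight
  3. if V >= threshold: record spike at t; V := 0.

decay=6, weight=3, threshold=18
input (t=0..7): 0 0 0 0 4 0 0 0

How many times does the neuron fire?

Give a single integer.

t=0: input=0 -> V=0
t=1: input=0 -> V=0
t=2: input=0 -> V=0
t=3: input=0 -> V=0
t=4: input=4 -> V=12
t=5: input=0 -> V=7
t=6: input=0 -> V=4
t=7: input=0 -> V=2

Answer: 0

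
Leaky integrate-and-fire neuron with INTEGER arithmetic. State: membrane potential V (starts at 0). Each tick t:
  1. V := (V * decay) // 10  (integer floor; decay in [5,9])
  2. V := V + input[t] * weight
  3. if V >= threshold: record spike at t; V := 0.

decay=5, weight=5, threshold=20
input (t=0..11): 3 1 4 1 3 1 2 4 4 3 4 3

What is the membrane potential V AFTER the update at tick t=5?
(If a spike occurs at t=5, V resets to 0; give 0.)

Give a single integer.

Answer: 13

Derivation:
t=0: input=3 -> V=15
t=1: input=1 -> V=12
t=2: input=4 -> V=0 FIRE
t=3: input=1 -> V=5
t=4: input=3 -> V=17
t=5: input=1 -> V=13
t=6: input=2 -> V=16
t=7: input=4 -> V=0 FIRE
t=8: input=4 -> V=0 FIRE
t=9: input=3 -> V=15
t=10: input=4 -> V=0 FIRE
t=11: input=3 -> V=15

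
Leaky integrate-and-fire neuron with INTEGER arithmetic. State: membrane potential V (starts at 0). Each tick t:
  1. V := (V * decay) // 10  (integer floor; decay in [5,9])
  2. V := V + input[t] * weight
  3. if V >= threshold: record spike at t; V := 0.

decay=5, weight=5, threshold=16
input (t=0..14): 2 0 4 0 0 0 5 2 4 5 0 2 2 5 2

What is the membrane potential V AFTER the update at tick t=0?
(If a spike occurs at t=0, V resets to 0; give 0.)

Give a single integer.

t=0: input=2 -> V=10
t=1: input=0 -> V=5
t=2: input=4 -> V=0 FIRE
t=3: input=0 -> V=0
t=4: input=0 -> V=0
t=5: input=0 -> V=0
t=6: input=5 -> V=0 FIRE
t=7: input=2 -> V=10
t=8: input=4 -> V=0 FIRE
t=9: input=5 -> V=0 FIRE
t=10: input=0 -> V=0
t=11: input=2 -> V=10
t=12: input=2 -> V=15
t=13: input=5 -> V=0 FIRE
t=14: input=2 -> V=10

Answer: 10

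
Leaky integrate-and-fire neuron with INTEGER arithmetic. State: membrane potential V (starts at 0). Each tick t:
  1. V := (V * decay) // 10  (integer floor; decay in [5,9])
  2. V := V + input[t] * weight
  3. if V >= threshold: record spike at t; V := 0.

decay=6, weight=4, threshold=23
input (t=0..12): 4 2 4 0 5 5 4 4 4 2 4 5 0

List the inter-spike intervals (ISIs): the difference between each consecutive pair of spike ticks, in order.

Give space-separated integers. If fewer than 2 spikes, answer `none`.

Answer: 3 2 3

Derivation:
t=0: input=4 -> V=16
t=1: input=2 -> V=17
t=2: input=4 -> V=0 FIRE
t=3: input=0 -> V=0
t=4: input=5 -> V=20
t=5: input=5 -> V=0 FIRE
t=6: input=4 -> V=16
t=7: input=4 -> V=0 FIRE
t=8: input=4 -> V=16
t=9: input=2 -> V=17
t=10: input=4 -> V=0 FIRE
t=11: input=5 -> V=20
t=12: input=0 -> V=12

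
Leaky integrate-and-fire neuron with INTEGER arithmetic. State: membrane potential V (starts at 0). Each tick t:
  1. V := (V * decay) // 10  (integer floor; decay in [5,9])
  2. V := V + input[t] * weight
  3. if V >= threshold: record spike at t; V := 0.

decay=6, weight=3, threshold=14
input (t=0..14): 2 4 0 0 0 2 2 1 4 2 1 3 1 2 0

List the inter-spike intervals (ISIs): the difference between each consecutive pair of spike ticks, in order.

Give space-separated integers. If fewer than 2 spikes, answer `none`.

Answer: 7

Derivation:
t=0: input=2 -> V=6
t=1: input=4 -> V=0 FIRE
t=2: input=0 -> V=0
t=3: input=0 -> V=0
t=4: input=0 -> V=0
t=5: input=2 -> V=6
t=6: input=2 -> V=9
t=7: input=1 -> V=8
t=8: input=4 -> V=0 FIRE
t=9: input=2 -> V=6
t=10: input=1 -> V=6
t=11: input=3 -> V=12
t=12: input=1 -> V=10
t=13: input=2 -> V=12
t=14: input=0 -> V=7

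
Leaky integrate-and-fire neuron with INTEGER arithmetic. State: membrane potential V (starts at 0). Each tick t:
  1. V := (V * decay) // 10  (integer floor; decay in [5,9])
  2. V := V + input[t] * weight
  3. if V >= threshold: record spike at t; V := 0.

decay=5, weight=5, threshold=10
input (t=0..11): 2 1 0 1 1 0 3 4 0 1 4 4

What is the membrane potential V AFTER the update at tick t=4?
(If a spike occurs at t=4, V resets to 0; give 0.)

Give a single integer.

t=0: input=2 -> V=0 FIRE
t=1: input=1 -> V=5
t=2: input=0 -> V=2
t=3: input=1 -> V=6
t=4: input=1 -> V=8
t=5: input=0 -> V=4
t=6: input=3 -> V=0 FIRE
t=7: input=4 -> V=0 FIRE
t=8: input=0 -> V=0
t=9: input=1 -> V=5
t=10: input=4 -> V=0 FIRE
t=11: input=4 -> V=0 FIRE

Answer: 8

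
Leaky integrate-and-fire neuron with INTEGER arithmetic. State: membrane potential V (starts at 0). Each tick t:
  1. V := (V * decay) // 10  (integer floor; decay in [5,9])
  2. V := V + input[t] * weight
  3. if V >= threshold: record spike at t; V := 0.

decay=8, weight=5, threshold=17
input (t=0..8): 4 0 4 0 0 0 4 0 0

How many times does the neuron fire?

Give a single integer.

t=0: input=4 -> V=0 FIRE
t=1: input=0 -> V=0
t=2: input=4 -> V=0 FIRE
t=3: input=0 -> V=0
t=4: input=0 -> V=0
t=5: input=0 -> V=0
t=6: input=4 -> V=0 FIRE
t=7: input=0 -> V=0
t=8: input=0 -> V=0

Answer: 3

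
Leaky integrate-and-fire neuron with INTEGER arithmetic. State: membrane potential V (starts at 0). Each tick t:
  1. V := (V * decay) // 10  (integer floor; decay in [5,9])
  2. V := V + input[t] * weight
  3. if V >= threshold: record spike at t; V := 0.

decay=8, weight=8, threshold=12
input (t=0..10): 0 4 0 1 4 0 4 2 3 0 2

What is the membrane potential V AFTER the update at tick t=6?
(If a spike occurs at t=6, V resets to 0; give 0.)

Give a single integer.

t=0: input=0 -> V=0
t=1: input=4 -> V=0 FIRE
t=2: input=0 -> V=0
t=3: input=1 -> V=8
t=4: input=4 -> V=0 FIRE
t=5: input=0 -> V=0
t=6: input=4 -> V=0 FIRE
t=7: input=2 -> V=0 FIRE
t=8: input=3 -> V=0 FIRE
t=9: input=0 -> V=0
t=10: input=2 -> V=0 FIRE

Answer: 0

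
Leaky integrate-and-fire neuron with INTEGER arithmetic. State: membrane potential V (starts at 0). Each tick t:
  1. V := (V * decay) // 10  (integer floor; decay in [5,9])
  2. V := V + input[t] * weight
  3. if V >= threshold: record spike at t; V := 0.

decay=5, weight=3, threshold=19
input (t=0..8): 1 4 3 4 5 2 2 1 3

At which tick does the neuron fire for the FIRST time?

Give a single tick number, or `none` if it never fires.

t=0: input=1 -> V=3
t=1: input=4 -> V=13
t=2: input=3 -> V=15
t=3: input=4 -> V=0 FIRE
t=4: input=5 -> V=15
t=5: input=2 -> V=13
t=6: input=2 -> V=12
t=7: input=1 -> V=9
t=8: input=3 -> V=13

Answer: 3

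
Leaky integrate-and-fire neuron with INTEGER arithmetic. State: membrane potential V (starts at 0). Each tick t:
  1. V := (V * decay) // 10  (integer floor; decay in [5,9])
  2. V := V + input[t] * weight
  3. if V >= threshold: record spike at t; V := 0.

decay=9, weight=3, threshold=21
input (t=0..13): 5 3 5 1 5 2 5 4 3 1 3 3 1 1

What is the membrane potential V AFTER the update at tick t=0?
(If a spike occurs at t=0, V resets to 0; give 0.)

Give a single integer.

t=0: input=5 -> V=15
t=1: input=3 -> V=0 FIRE
t=2: input=5 -> V=15
t=3: input=1 -> V=16
t=4: input=5 -> V=0 FIRE
t=5: input=2 -> V=6
t=6: input=5 -> V=20
t=7: input=4 -> V=0 FIRE
t=8: input=3 -> V=9
t=9: input=1 -> V=11
t=10: input=3 -> V=18
t=11: input=3 -> V=0 FIRE
t=12: input=1 -> V=3
t=13: input=1 -> V=5

Answer: 15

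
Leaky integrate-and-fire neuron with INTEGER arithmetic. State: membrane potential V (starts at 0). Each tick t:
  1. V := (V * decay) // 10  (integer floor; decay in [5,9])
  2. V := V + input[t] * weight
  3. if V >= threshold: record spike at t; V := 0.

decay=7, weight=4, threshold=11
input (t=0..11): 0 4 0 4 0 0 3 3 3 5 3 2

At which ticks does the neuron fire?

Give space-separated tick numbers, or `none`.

Answer: 1 3 6 7 8 9 10

Derivation:
t=0: input=0 -> V=0
t=1: input=4 -> V=0 FIRE
t=2: input=0 -> V=0
t=3: input=4 -> V=0 FIRE
t=4: input=0 -> V=0
t=5: input=0 -> V=0
t=6: input=3 -> V=0 FIRE
t=7: input=3 -> V=0 FIRE
t=8: input=3 -> V=0 FIRE
t=9: input=5 -> V=0 FIRE
t=10: input=3 -> V=0 FIRE
t=11: input=2 -> V=8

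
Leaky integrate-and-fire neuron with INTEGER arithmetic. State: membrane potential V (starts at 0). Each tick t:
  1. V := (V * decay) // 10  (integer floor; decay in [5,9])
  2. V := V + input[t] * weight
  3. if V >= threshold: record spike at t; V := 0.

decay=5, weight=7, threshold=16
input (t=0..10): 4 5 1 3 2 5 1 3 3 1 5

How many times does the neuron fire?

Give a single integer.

Answer: 7

Derivation:
t=0: input=4 -> V=0 FIRE
t=1: input=5 -> V=0 FIRE
t=2: input=1 -> V=7
t=3: input=3 -> V=0 FIRE
t=4: input=2 -> V=14
t=5: input=5 -> V=0 FIRE
t=6: input=1 -> V=7
t=7: input=3 -> V=0 FIRE
t=8: input=3 -> V=0 FIRE
t=9: input=1 -> V=7
t=10: input=5 -> V=0 FIRE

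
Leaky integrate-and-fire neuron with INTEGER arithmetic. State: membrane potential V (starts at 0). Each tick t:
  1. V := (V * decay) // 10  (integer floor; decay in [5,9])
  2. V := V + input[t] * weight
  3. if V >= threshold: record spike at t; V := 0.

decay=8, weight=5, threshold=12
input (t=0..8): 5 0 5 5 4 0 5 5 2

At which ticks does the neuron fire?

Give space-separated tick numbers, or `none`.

Answer: 0 2 3 4 6 7

Derivation:
t=0: input=5 -> V=0 FIRE
t=1: input=0 -> V=0
t=2: input=5 -> V=0 FIRE
t=3: input=5 -> V=0 FIRE
t=4: input=4 -> V=0 FIRE
t=5: input=0 -> V=0
t=6: input=5 -> V=0 FIRE
t=7: input=5 -> V=0 FIRE
t=8: input=2 -> V=10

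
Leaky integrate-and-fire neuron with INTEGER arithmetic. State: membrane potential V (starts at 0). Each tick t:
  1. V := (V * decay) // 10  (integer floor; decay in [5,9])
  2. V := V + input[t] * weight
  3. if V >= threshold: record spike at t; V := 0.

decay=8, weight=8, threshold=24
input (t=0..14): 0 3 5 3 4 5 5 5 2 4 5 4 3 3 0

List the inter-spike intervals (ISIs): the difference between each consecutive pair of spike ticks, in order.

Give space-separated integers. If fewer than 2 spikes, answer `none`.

Answer: 1 1 1 1 1 1 2 1 1 1 1

Derivation:
t=0: input=0 -> V=0
t=1: input=3 -> V=0 FIRE
t=2: input=5 -> V=0 FIRE
t=3: input=3 -> V=0 FIRE
t=4: input=4 -> V=0 FIRE
t=5: input=5 -> V=0 FIRE
t=6: input=5 -> V=0 FIRE
t=7: input=5 -> V=0 FIRE
t=8: input=2 -> V=16
t=9: input=4 -> V=0 FIRE
t=10: input=5 -> V=0 FIRE
t=11: input=4 -> V=0 FIRE
t=12: input=3 -> V=0 FIRE
t=13: input=3 -> V=0 FIRE
t=14: input=0 -> V=0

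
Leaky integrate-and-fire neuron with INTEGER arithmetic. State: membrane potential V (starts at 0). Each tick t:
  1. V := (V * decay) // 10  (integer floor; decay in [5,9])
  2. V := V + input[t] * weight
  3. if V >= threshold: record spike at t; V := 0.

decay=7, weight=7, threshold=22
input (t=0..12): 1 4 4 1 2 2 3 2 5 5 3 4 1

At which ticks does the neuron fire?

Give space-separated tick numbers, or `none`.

t=0: input=1 -> V=7
t=1: input=4 -> V=0 FIRE
t=2: input=4 -> V=0 FIRE
t=3: input=1 -> V=7
t=4: input=2 -> V=18
t=5: input=2 -> V=0 FIRE
t=6: input=3 -> V=21
t=7: input=2 -> V=0 FIRE
t=8: input=5 -> V=0 FIRE
t=9: input=5 -> V=0 FIRE
t=10: input=3 -> V=21
t=11: input=4 -> V=0 FIRE
t=12: input=1 -> V=7

Answer: 1 2 5 7 8 9 11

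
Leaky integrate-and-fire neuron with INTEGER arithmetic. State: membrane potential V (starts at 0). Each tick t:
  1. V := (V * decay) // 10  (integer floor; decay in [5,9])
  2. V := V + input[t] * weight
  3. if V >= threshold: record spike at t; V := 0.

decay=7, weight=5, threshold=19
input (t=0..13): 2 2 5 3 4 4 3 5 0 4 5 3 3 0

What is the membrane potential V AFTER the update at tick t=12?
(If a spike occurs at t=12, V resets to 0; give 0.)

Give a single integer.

Answer: 0

Derivation:
t=0: input=2 -> V=10
t=1: input=2 -> V=17
t=2: input=5 -> V=0 FIRE
t=3: input=3 -> V=15
t=4: input=4 -> V=0 FIRE
t=5: input=4 -> V=0 FIRE
t=6: input=3 -> V=15
t=7: input=5 -> V=0 FIRE
t=8: input=0 -> V=0
t=9: input=4 -> V=0 FIRE
t=10: input=5 -> V=0 FIRE
t=11: input=3 -> V=15
t=12: input=3 -> V=0 FIRE
t=13: input=0 -> V=0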